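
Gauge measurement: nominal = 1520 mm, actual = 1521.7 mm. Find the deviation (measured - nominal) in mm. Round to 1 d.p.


Deviation = measured - nominal
Deviation = 1521.7 - 1520
Deviation = 1.7 mm

1.7


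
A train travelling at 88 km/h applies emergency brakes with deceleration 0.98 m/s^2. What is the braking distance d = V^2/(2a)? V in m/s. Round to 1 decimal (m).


Convert speed: V = 88 / 3.6 = 24.4444 m/s
V^2 = 597.5309
d = 597.5309 / (2 * 0.98)
d = 597.5309 / 1.96
d = 304.9 m

304.9


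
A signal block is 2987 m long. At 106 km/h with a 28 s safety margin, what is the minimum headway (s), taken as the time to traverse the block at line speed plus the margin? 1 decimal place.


V = 106 / 3.6 = 29.4444 m/s
Block traversal time = 2987 / 29.4444 = 101.4453 s
Headway = 101.4453 + 28
Headway = 129.4 s

129.4


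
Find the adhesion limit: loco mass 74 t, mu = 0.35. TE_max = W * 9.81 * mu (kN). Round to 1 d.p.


TE_max = W * g * mu
TE_max = 74 * 9.81 * 0.35
TE_max = 725.94 * 0.35
TE_max = 254.1 kN

254.1


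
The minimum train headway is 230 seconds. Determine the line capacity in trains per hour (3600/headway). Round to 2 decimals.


Capacity = 3600 / headway
Capacity = 3600 / 230
Capacity = 15.65 trains/hour

15.65


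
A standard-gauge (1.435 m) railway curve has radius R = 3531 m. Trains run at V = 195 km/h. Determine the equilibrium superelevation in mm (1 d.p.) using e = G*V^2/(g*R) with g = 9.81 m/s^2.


Convert speed: V = 195 / 3.6 = 54.1667 m/s
Apply formula: e = 1.435 * 54.1667^2 / (9.81 * 3531)
e = 1.435 * 2934.0278 / 34639.11
e = 0.121548 m = 121.5 mm

121.5


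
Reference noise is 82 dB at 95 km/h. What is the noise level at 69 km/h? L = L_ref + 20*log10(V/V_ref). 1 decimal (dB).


V/V_ref = 69 / 95 = 0.726316
log10(0.726316) = -0.138875
20 * -0.138875 = -2.7775
L = 82 + -2.7775 = 79.2 dB

79.2


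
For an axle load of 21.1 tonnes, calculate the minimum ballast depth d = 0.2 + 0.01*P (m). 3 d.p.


d = 0.2 + 0.01 * 21.1
d = 0.2 + 0.211
d = 0.411 m

0.411


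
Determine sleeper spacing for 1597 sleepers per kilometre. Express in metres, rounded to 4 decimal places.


Spacing = 1000 m / number of sleepers
Spacing = 1000 / 1597
Spacing = 0.6262 m

0.6262


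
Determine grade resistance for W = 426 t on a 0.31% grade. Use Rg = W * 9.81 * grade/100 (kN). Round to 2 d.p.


Rg = W * 9.81 * grade / 100
Rg = 426 * 9.81 * 0.31 / 100
Rg = 4179.06 * 0.0031
Rg = 12.96 kN

12.96


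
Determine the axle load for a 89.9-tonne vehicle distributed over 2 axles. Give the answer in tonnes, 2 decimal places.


Load per axle = total weight / number of axles
Load = 89.9 / 2
Load = 44.95 tonnes

44.95


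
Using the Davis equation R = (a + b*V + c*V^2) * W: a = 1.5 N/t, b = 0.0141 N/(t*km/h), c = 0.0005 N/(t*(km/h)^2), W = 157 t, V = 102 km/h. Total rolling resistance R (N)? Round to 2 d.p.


b*V = 0.0141 * 102 = 1.4382
c*V^2 = 0.0005 * 10404 = 5.202
R_per_t = 1.5 + 1.4382 + 5.202 = 8.1402 N/t
R_total = 8.1402 * 157 = 1278.01 N

1278.01


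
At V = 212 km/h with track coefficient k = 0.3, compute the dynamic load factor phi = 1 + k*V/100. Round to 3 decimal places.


phi = 1 + k * V / 100
phi = 1 + 0.3 * 212 / 100
phi = 1 + 0.636
phi = 1.636

1.636


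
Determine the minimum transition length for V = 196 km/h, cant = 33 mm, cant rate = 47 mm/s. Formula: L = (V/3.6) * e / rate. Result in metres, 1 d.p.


Convert speed: V = 196 / 3.6 = 54.4444 m/s
L = 54.4444 * 33 / 47
L = 1796.6667 / 47
L = 38.2 m

38.2


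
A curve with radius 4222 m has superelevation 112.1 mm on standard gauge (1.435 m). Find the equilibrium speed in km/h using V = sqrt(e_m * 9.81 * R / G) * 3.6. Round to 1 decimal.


Convert cant: e = 112.1 mm = 0.1121 m
V_ms = sqrt(0.1121 * 9.81 * 4222 / 1.435)
V_ms = sqrt(3235.496601) = 56.8814 m/s
V = 56.8814 * 3.6 = 204.8 km/h

204.8


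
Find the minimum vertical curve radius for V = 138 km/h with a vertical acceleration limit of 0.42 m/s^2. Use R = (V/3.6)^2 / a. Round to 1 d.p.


Convert speed: V = 138 / 3.6 = 38.3333 m/s
V^2 = 1469.4444 m^2/s^2
R_v = 1469.4444 / 0.42
R_v = 3498.7 m

3498.7


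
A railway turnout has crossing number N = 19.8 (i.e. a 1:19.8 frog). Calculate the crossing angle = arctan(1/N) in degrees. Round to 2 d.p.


1/N = 1/19.8 = 0.050505
angle = arctan(0.050505) = 0.050462 rad
angle = 0.050462 * 180/pi = 2.89 degrees

2.89


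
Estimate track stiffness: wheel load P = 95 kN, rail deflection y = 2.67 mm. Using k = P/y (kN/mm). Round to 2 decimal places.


Track stiffness k = P / y
k = 95 / 2.67
k = 35.58 kN/mm

35.58


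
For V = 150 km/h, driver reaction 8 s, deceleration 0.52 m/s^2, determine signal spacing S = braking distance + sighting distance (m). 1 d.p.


V = 150 / 3.6 = 41.6667 m/s
Braking distance = 41.6667^2 / (2*0.52) = 1669.3376 m
Sighting distance = 41.6667 * 8 = 333.3333 m
S = 1669.3376 + 333.3333 = 2002.7 m

2002.7


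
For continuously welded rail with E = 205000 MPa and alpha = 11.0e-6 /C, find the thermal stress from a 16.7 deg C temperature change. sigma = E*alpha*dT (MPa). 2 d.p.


sigma = E * alpha * dT
sigma = 205000 * 11.0e-6 * 16.7
sigma = 2.255 * 16.7
sigma = 37.66 MPa

37.66


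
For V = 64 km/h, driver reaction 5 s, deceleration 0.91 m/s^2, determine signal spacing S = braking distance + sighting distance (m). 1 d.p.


V = 64 / 3.6 = 17.7778 m/s
Braking distance = 17.7778^2 / (2*0.91) = 173.6535 m
Sighting distance = 17.7778 * 5 = 88.8889 m
S = 173.6535 + 88.8889 = 262.5 m

262.5


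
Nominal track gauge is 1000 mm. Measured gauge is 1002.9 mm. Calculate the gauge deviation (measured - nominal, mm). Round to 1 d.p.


Deviation = measured - nominal
Deviation = 1002.9 - 1000
Deviation = 2.9 mm

2.9


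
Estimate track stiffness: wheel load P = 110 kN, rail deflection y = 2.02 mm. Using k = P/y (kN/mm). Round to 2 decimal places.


Track stiffness k = P / y
k = 110 / 2.02
k = 54.46 kN/mm

54.46


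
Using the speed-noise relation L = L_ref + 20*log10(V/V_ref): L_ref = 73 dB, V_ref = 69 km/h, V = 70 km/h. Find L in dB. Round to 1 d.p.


V/V_ref = 70 / 69 = 1.014493
log10(1.014493) = 0.006249
20 * 0.006249 = 0.125
L = 73 + 0.125 = 73.1 dB

73.1


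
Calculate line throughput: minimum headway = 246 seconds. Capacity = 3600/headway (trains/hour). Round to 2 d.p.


Capacity = 3600 / headway
Capacity = 3600 / 246
Capacity = 14.63 trains/hour

14.63


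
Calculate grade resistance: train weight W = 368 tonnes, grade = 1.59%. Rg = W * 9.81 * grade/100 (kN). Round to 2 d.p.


Rg = W * 9.81 * grade / 100
Rg = 368 * 9.81 * 1.59 / 100
Rg = 3610.08 * 0.0159
Rg = 57.40 kN

57.40


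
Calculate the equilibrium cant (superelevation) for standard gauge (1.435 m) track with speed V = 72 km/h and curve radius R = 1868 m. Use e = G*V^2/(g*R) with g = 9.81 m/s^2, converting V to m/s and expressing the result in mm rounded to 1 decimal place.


Convert speed: V = 72 / 3.6 = 20.0 m/s
Apply formula: e = 1.435 * 20.0^2 / (9.81 * 1868)
e = 1.435 * 400.0 / 18325.08
e = 0.031323 m = 31.3 mm

31.3


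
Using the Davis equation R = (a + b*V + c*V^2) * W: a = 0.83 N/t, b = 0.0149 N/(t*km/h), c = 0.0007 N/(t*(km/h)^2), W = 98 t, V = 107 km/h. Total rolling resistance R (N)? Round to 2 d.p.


b*V = 0.0149 * 107 = 1.5943
c*V^2 = 0.0007 * 11449 = 8.0143
R_per_t = 0.83 + 1.5943 + 8.0143 = 10.4386 N/t
R_total = 10.4386 * 98 = 1022.98 N

1022.98


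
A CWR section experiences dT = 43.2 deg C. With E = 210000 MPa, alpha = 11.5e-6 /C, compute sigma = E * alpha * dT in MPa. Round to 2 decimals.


sigma = E * alpha * dT
sigma = 210000 * 11.5e-6 * 43.2
sigma = 2.415 * 43.2
sigma = 104.33 MPa

104.33


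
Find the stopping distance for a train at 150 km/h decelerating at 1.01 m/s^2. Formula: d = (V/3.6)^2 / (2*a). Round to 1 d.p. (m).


Convert speed: V = 150 / 3.6 = 41.6667 m/s
V^2 = 1736.1111
d = 1736.1111 / (2 * 1.01)
d = 1736.1111 / 2.02
d = 859.5 m

859.5


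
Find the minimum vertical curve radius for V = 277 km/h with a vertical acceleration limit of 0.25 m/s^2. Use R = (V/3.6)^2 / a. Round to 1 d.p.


Convert speed: V = 277 / 3.6 = 76.9444 m/s
V^2 = 5920.4475 m^2/s^2
R_v = 5920.4475 / 0.25
R_v = 23681.8 m

23681.8


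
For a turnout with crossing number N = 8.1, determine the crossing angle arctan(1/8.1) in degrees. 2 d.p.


1/N = 1/8.1 = 0.123457
angle = arctan(0.123457) = 0.122835 rad
angle = 0.122835 * 180/pi = 7.04 degrees

7.04


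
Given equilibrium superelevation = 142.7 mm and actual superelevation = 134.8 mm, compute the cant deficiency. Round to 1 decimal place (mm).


Cant deficiency = equilibrium cant - actual cant
CD = 142.7 - 134.8
CD = 7.9 mm

7.9


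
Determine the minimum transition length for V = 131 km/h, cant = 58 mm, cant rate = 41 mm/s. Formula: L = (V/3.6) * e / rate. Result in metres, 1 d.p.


Convert speed: V = 131 / 3.6 = 36.3889 m/s
L = 36.3889 * 58 / 41
L = 2110.5556 / 41
L = 51.5 m

51.5


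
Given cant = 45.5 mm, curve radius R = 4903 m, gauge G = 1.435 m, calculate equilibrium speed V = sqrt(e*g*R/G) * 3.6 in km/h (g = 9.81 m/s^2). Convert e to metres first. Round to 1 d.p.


Convert cant: e = 45.5 mm = 0.0455 m
V_ms = sqrt(0.0455 * 9.81 * 4903 / 1.435)
V_ms = sqrt(1525.072171) = 39.0522 m/s
V = 39.0522 * 3.6 = 140.6 km/h

140.6


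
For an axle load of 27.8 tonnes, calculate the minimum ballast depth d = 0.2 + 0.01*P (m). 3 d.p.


d = 0.2 + 0.01 * 27.8
d = 0.2 + 0.278
d = 0.478 m

0.478


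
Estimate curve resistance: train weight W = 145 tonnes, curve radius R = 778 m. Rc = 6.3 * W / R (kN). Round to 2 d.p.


Rc = 6.3 * W / R
Rc = 6.3 * 145 / 778
Rc = 913.5 / 778
Rc = 1.17 kN

1.17


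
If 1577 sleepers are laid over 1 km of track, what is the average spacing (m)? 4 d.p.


Spacing = 1000 m / number of sleepers
Spacing = 1000 / 1577
Spacing = 0.6341 m

0.6341


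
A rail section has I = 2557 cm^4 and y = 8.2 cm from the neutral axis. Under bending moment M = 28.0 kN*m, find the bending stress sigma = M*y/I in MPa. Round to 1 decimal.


Convert units:
M = 28.0 kN*m = 28000000 N*mm
y = 8.2 cm = 82 mm
I = 2557 cm^4 = 25570000 mm^4
sigma = 28000000 * 82 / 25570000
sigma = 89.8 MPa

89.8


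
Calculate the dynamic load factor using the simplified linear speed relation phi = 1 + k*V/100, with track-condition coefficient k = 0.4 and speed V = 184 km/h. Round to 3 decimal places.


phi = 1 + k * V / 100
phi = 1 + 0.4 * 184 / 100
phi = 1 + 0.736
phi = 1.736

1.736


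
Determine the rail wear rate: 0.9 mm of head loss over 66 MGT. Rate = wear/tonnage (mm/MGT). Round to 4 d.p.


Wear rate = total wear / cumulative tonnage
Rate = 0.9 / 66
Rate = 0.0136 mm/MGT

0.0136


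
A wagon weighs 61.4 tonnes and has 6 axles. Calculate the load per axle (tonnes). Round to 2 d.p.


Load per axle = total weight / number of axles
Load = 61.4 / 6
Load = 10.23 tonnes

10.23


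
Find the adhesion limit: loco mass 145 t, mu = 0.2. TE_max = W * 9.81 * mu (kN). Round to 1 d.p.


TE_max = W * g * mu
TE_max = 145 * 9.81 * 0.2
TE_max = 1422.45 * 0.2
TE_max = 284.5 kN

284.5


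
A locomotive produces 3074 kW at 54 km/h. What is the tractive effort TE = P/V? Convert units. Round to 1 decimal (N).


Convert: P = 3074 kW = 3074000 W
V = 54 / 3.6 = 15.0 m/s
TE = 3074000 / 15.0
TE = 204933.3 N

204933.3


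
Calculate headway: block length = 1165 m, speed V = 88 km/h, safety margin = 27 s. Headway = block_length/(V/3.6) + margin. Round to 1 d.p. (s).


V = 88 / 3.6 = 24.4444 m/s
Block traversal time = 1165 / 24.4444 = 47.6591 s
Headway = 47.6591 + 27
Headway = 74.7 s

74.7


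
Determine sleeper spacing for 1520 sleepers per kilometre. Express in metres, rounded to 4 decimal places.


Spacing = 1000 m / number of sleepers
Spacing = 1000 / 1520
Spacing = 0.6579 m

0.6579


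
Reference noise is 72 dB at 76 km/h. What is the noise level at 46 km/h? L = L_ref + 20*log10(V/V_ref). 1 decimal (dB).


V/V_ref = 46 / 76 = 0.605263
log10(0.605263) = -0.218056
20 * -0.218056 = -4.3611
L = 72 + -4.3611 = 67.6 dB

67.6


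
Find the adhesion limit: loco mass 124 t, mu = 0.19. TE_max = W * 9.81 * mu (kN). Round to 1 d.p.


TE_max = W * g * mu
TE_max = 124 * 9.81 * 0.19
TE_max = 1216.44 * 0.19
TE_max = 231.1 kN

231.1


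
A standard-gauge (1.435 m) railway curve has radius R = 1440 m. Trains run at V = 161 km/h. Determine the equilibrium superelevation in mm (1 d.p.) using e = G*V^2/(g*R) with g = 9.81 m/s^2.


Convert speed: V = 161 / 3.6 = 44.7222 m/s
Apply formula: e = 1.435 * 44.7222^2 / (9.81 * 1440)
e = 1.435 * 2000.0772 / 14126.4
e = 0.203174 m = 203.2 mm

203.2


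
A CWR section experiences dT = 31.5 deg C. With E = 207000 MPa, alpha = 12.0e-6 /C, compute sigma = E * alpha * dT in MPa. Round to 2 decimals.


sigma = E * alpha * dT
sigma = 207000 * 12.0e-6 * 31.5
sigma = 2.484 * 31.5
sigma = 78.25 MPa

78.25


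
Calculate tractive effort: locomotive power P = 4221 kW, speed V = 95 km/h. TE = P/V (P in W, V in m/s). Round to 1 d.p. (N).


Convert: P = 4221 kW = 4221000 W
V = 95 / 3.6 = 26.3889 m/s
TE = 4221000 / 26.3889
TE = 159953.7 N

159953.7


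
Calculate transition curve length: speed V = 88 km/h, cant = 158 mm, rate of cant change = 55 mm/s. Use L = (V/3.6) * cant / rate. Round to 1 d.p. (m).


Convert speed: V = 88 / 3.6 = 24.4444 m/s
L = 24.4444 * 158 / 55
L = 3862.2222 / 55
L = 70.2 m

70.2


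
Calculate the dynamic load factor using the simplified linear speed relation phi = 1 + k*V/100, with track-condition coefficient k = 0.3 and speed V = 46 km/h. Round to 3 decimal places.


phi = 1 + k * V / 100
phi = 1 + 0.3 * 46 / 100
phi = 1 + 0.138
phi = 1.138

1.138


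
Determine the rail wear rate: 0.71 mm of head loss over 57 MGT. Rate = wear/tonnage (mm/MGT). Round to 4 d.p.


Wear rate = total wear / cumulative tonnage
Rate = 0.71 / 57
Rate = 0.0125 mm/MGT

0.0125


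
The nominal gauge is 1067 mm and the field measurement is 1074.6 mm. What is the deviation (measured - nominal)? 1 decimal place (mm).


Deviation = measured - nominal
Deviation = 1074.6 - 1067
Deviation = 7.6 mm

7.6


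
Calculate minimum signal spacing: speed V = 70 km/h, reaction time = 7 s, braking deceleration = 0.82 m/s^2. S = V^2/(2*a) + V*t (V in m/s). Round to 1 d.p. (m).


V = 70 / 3.6 = 19.4444 m/s
Braking distance = 19.4444^2 / (2*0.82) = 230.5405 m
Sighting distance = 19.4444 * 7 = 136.1111 m
S = 230.5405 + 136.1111 = 366.7 m

366.7


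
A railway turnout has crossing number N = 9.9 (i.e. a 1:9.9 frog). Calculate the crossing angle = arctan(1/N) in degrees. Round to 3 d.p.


1/N = 1/9.9 = 0.10101
angle = arctan(0.10101) = 0.100669 rad
angle = 0.100669 * 180/pi = 5.768 degrees

5.768


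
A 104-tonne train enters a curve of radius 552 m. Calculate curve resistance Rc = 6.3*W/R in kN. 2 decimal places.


Rc = 6.3 * W / R
Rc = 6.3 * 104 / 552
Rc = 655.2 / 552
Rc = 1.19 kN

1.19


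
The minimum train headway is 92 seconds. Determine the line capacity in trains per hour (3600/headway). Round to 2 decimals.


Capacity = 3600 / headway
Capacity = 3600 / 92
Capacity = 39.13 trains/hour

39.13


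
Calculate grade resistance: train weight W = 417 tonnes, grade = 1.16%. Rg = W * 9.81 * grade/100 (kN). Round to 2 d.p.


Rg = W * 9.81 * grade / 100
Rg = 417 * 9.81 * 1.16 / 100
Rg = 4090.77 * 0.0116
Rg = 47.45 kN

47.45


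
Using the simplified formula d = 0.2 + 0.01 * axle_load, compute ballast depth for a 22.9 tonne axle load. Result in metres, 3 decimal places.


d = 0.2 + 0.01 * 22.9
d = 0.2 + 0.229
d = 0.429 m

0.429


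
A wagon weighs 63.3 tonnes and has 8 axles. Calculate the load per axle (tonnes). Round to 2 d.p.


Load per axle = total weight / number of axles
Load = 63.3 / 8
Load = 7.91 tonnes

7.91


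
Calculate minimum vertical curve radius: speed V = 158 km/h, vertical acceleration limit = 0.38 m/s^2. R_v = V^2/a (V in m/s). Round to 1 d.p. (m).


Convert speed: V = 158 / 3.6 = 43.8889 m/s
V^2 = 1926.2346 m^2/s^2
R_v = 1926.2346 / 0.38
R_v = 5069.0 m

5069.0


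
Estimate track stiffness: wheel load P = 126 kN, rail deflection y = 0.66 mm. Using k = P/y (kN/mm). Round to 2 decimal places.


Track stiffness k = P / y
k = 126 / 0.66
k = 190.91 kN/mm

190.91


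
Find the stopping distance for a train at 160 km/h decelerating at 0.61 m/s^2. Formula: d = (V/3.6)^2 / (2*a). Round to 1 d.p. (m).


Convert speed: V = 160 / 3.6 = 44.4444 m/s
V^2 = 1975.3086
d = 1975.3086 / (2 * 0.61)
d = 1975.3086 / 1.22
d = 1619.1 m

1619.1


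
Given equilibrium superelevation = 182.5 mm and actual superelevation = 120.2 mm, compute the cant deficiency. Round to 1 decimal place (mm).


Cant deficiency = equilibrium cant - actual cant
CD = 182.5 - 120.2
CD = 62.3 mm

62.3


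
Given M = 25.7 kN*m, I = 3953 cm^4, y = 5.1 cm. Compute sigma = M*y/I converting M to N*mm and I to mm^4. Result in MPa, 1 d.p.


Convert units:
M = 25.7 kN*m = 25700000 N*mm
y = 5.1 cm = 51 mm
I = 3953 cm^4 = 39530000 mm^4
sigma = 25700000 * 51 / 39530000
sigma = 33.2 MPa

33.2


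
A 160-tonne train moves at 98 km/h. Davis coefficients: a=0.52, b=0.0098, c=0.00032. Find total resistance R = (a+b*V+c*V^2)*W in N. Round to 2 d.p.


b*V = 0.0098 * 98 = 0.9604
c*V^2 = 0.00032 * 9604 = 3.07328
R_per_t = 0.52 + 0.9604 + 3.07328 = 4.55368 N/t
R_total = 4.55368 * 160 = 728.59 N

728.59


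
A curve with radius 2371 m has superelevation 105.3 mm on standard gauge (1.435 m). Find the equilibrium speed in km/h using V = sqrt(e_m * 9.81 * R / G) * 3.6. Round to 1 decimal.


Convert cant: e = 105.3 mm = 0.1053 m
V_ms = sqrt(0.1053 * 9.81 * 2371 / 1.435)
V_ms = sqrt(1706.777981) = 41.3132 m/s
V = 41.3132 * 3.6 = 148.7 km/h

148.7


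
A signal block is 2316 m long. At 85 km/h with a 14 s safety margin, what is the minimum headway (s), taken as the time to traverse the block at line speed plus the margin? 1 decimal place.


V = 85 / 3.6 = 23.6111 m/s
Block traversal time = 2316 / 23.6111 = 98.0894 s
Headway = 98.0894 + 14
Headway = 112.1 s

112.1


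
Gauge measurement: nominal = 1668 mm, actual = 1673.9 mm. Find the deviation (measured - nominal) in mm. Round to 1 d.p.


Deviation = measured - nominal
Deviation = 1673.9 - 1668
Deviation = 5.9 mm

5.9


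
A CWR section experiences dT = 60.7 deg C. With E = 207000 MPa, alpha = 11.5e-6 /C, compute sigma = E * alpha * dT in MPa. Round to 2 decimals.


sigma = E * alpha * dT
sigma = 207000 * 11.5e-6 * 60.7
sigma = 2.3805 * 60.7
sigma = 144.50 MPa

144.50


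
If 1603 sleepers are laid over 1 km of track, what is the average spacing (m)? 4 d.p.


Spacing = 1000 m / number of sleepers
Spacing = 1000 / 1603
Spacing = 0.6238 m

0.6238


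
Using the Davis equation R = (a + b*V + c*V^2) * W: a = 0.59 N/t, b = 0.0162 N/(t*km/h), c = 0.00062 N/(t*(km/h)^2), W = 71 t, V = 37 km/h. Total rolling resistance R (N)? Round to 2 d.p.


b*V = 0.0162 * 37 = 0.5994
c*V^2 = 0.00062 * 1369 = 0.84878
R_per_t = 0.59 + 0.5994 + 0.84878 = 2.03818 N/t
R_total = 2.03818 * 71 = 144.71 N

144.71


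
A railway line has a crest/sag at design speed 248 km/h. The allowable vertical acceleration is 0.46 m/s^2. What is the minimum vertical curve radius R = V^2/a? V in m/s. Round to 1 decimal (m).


Convert speed: V = 248 / 3.6 = 68.8889 m/s
V^2 = 4745.679 m^2/s^2
R_v = 4745.679 / 0.46
R_v = 10316.7 m

10316.7


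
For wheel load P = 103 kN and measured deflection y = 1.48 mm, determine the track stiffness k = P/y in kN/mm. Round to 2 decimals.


Track stiffness k = P / y
k = 103 / 1.48
k = 69.59 kN/mm

69.59


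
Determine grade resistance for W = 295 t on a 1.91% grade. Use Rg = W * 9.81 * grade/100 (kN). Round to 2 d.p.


Rg = W * 9.81 * grade / 100
Rg = 295 * 9.81 * 1.91 / 100
Rg = 2893.95 * 0.0191
Rg = 55.27 kN

55.27


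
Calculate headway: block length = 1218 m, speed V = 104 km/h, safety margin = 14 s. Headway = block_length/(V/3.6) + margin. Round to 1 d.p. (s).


V = 104 / 3.6 = 28.8889 m/s
Block traversal time = 1218 / 28.8889 = 42.1615 s
Headway = 42.1615 + 14
Headway = 56.2 s

56.2


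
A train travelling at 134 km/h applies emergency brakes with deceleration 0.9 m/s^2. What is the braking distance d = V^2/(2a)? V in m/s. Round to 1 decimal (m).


Convert speed: V = 134 / 3.6 = 37.2222 m/s
V^2 = 1385.4938
d = 1385.4938 / (2 * 0.9)
d = 1385.4938 / 1.8
d = 769.7 m

769.7


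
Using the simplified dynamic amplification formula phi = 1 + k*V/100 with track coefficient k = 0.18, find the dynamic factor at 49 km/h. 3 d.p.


phi = 1 + k * V / 100
phi = 1 + 0.18 * 49 / 100
phi = 1 + 0.0882
phi = 1.088

1.088


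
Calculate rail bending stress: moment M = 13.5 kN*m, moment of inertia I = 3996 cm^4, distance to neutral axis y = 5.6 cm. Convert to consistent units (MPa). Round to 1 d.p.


Convert units:
M = 13.5 kN*m = 13500000 N*mm
y = 5.6 cm = 56 mm
I = 3996 cm^4 = 39960000 mm^4
sigma = 13500000 * 56 / 39960000
sigma = 18.9 MPa

18.9


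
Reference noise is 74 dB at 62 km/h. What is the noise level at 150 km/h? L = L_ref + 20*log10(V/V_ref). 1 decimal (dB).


V/V_ref = 150 / 62 = 2.419355
log10(2.419355) = 0.3837
20 * 0.3837 = 7.674
L = 74 + 7.674 = 81.7 dB

81.7


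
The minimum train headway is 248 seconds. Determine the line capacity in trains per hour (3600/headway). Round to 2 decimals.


Capacity = 3600 / headway
Capacity = 3600 / 248
Capacity = 14.52 trains/hour

14.52


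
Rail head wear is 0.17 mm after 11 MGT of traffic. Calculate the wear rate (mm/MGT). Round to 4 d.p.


Wear rate = total wear / cumulative tonnage
Rate = 0.17 / 11
Rate = 0.0155 mm/MGT

0.0155


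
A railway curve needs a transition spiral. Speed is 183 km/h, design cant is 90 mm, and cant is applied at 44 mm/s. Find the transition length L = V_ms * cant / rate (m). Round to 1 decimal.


Convert speed: V = 183 / 3.6 = 50.8333 m/s
L = 50.8333 * 90 / 44
L = 4575.0 / 44
L = 104.0 m

104.0


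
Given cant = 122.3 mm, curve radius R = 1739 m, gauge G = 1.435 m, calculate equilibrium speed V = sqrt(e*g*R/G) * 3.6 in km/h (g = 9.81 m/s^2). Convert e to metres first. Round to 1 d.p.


Convert cant: e = 122.3 mm = 0.1223 m
V_ms = sqrt(0.1223 * 9.81 * 1739 / 1.435)
V_ms = sqrt(1453.92882) = 38.1304 m/s
V = 38.1304 * 3.6 = 137.3 km/h

137.3


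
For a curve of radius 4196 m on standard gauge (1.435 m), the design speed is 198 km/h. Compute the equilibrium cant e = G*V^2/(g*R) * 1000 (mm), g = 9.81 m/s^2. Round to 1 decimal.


Convert speed: V = 198 / 3.6 = 55.0 m/s
Apply formula: e = 1.435 * 55.0^2 / (9.81 * 4196)
e = 1.435 * 3025.0 / 41162.76
e = 0.105456 m = 105.5 mm

105.5


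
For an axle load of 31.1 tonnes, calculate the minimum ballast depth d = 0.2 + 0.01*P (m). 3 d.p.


d = 0.2 + 0.01 * 31.1
d = 0.2 + 0.311
d = 0.511 m

0.511


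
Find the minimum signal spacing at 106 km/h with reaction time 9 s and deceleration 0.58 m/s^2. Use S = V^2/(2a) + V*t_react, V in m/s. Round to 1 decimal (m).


V = 106 / 3.6 = 29.4444 m/s
Braking distance = 29.4444^2 / (2*0.58) = 747.3925 m
Sighting distance = 29.4444 * 9 = 265.0 m
S = 747.3925 + 265.0 = 1012.4 m

1012.4


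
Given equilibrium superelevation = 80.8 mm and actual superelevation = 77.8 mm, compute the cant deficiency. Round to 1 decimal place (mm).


Cant deficiency = equilibrium cant - actual cant
CD = 80.8 - 77.8
CD = 3.0 mm

3.0


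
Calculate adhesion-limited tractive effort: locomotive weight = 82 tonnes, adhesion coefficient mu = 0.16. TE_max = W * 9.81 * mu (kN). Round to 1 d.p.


TE_max = W * g * mu
TE_max = 82 * 9.81 * 0.16
TE_max = 804.42 * 0.16
TE_max = 128.7 kN

128.7


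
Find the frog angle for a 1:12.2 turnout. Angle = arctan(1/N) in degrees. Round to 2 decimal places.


1/N = 1/12.2 = 0.081967
angle = arctan(0.081967) = 0.081784 rad
angle = 0.081784 * 180/pi = 4.69 degrees

4.69


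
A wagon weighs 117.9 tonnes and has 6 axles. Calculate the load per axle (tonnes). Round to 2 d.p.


Load per axle = total weight / number of axles
Load = 117.9 / 6
Load = 19.65 tonnes

19.65


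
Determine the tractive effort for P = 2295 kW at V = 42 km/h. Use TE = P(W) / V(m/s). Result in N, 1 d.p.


Convert: P = 2295 kW = 2295000 W
V = 42 / 3.6 = 11.6667 m/s
TE = 2295000 / 11.6667
TE = 196714.3 N

196714.3


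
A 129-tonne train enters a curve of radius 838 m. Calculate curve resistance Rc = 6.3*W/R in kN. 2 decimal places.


Rc = 6.3 * W / R
Rc = 6.3 * 129 / 838
Rc = 812.7 / 838
Rc = 0.97 kN

0.97


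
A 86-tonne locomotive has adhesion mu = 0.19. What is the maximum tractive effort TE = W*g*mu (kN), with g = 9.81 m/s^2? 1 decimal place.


TE_max = W * g * mu
TE_max = 86 * 9.81 * 0.19
TE_max = 843.66 * 0.19
TE_max = 160.3 kN

160.3


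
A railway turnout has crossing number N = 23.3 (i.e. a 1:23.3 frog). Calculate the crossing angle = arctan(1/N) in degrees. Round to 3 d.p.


1/N = 1/23.3 = 0.042918
angle = arctan(0.042918) = 0.042892 rad
angle = 0.042892 * 180/pi = 2.458 degrees

2.458


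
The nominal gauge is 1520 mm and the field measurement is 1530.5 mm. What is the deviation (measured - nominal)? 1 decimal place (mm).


Deviation = measured - nominal
Deviation = 1530.5 - 1520
Deviation = 10.5 mm

10.5


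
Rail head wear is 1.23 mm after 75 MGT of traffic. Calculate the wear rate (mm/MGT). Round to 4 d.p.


Wear rate = total wear / cumulative tonnage
Rate = 1.23 / 75
Rate = 0.0164 mm/MGT

0.0164


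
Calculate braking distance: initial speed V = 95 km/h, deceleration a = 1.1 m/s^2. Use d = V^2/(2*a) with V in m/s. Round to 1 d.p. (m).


Convert speed: V = 95 / 3.6 = 26.3889 m/s
V^2 = 696.3735
d = 696.3735 / (2 * 1.1)
d = 696.3735 / 2.2
d = 316.5 m

316.5


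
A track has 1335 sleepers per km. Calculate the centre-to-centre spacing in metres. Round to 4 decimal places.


Spacing = 1000 m / number of sleepers
Spacing = 1000 / 1335
Spacing = 0.7491 m

0.7491


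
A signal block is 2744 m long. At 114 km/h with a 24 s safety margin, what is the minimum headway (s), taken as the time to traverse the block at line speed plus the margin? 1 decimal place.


V = 114 / 3.6 = 31.6667 m/s
Block traversal time = 2744 / 31.6667 = 86.6526 s
Headway = 86.6526 + 24
Headway = 110.7 s

110.7


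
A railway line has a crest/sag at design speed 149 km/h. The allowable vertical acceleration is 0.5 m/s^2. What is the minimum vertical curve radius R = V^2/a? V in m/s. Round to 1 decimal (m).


Convert speed: V = 149 / 3.6 = 41.3889 m/s
V^2 = 1713.0401 m^2/s^2
R_v = 1713.0401 / 0.5
R_v = 3426.1 m

3426.1


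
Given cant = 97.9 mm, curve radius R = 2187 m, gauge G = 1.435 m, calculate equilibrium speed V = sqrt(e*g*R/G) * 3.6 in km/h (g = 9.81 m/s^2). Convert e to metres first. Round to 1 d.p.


Convert cant: e = 97.9 mm = 0.0979 m
V_ms = sqrt(0.0979 * 9.81 * 2187 / 1.435)
V_ms = sqrt(1463.688232) = 38.2582 m/s
V = 38.2582 * 3.6 = 137.7 km/h

137.7


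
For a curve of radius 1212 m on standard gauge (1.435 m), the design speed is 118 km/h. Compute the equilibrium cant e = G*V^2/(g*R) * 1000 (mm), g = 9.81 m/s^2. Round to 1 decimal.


Convert speed: V = 118 / 3.6 = 32.7778 m/s
Apply formula: e = 1.435 * 32.7778^2 / (9.81 * 1212)
e = 1.435 * 1074.3827 / 11889.72
e = 0.12967 m = 129.7 mm

129.7


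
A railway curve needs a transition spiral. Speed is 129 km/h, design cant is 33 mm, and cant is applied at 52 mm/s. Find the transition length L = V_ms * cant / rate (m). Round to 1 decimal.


Convert speed: V = 129 / 3.6 = 35.8333 m/s
L = 35.8333 * 33 / 52
L = 1182.5 / 52
L = 22.7 m

22.7


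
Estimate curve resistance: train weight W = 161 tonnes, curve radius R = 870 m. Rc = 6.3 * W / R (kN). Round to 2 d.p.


Rc = 6.3 * W / R
Rc = 6.3 * 161 / 870
Rc = 1014.3 / 870
Rc = 1.17 kN

1.17


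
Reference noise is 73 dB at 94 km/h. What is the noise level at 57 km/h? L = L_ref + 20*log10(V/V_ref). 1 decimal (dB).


V/V_ref = 57 / 94 = 0.606383
log10(0.606383) = -0.217253
20 * -0.217253 = -4.3451
L = 73 + -4.3451 = 68.7 dB

68.7


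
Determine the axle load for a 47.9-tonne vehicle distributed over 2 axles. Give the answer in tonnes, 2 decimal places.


Load per axle = total weight / number of axles
Load = 47.9 / 2
Load = 23.95 tonnes

23.95


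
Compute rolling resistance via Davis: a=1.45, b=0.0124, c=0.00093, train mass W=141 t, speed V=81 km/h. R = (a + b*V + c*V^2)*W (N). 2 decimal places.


b*V = 0.0124 * 81 = 1.0044
c*V^2 = 0.00093 * 6561 = 6.10173
R_per_t = 1.45 + 1.0044 + 6.10173 = 8.55613 N/t
R_total = 8.55613 * 141 = 1206.41 N

1206.41


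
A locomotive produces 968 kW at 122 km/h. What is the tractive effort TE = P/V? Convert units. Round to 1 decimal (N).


Convert: P = 968 kW = 968000 W
V = 122 / 3.6 = 33.8889 m/s
TE = 968000 / 33.8889
TE = 28563.9 N

28563.9


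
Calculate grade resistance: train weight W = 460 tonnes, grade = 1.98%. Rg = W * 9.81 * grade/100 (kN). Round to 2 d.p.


Rg = W * 9.81 * grade / 100
Rg = 460 * 9.81 * 1.98 / 100
Rg = 4512.6 * 0.0198
Rg = 89.35 kN

89.35


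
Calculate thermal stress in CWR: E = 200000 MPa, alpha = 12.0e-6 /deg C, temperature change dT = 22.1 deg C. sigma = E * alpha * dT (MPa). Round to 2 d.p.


sigma = E * alpha * dT
sigma = 200000 * 12.0e-6 * 22.1
sigma = 2.4 * 22.1
sigma = 53.04 MPa

53.04


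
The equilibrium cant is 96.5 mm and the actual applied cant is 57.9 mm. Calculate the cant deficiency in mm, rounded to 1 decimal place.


Cant deficiency = equilibrium cant - actual cant
CD = 96.5 - 57.9
CD = 38.6 mm

38.6


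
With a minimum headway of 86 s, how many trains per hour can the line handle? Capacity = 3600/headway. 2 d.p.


Capacity = 3600 / headway
Capacity = 3600 / 86
Capacity = 41.86 trains/hour

41.86


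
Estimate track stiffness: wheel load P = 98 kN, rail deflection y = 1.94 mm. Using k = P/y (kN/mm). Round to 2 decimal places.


Track stiffness k = P / y
k = 98 / 1.94
k = 50.52 kN/mm

50.52


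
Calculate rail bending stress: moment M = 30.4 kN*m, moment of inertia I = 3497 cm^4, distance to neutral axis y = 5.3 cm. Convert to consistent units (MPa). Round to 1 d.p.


Convert units:
M = 30.4 kN*m = 30400000 N*mm
y = 5.3 cm = 53 mm
I = 3497 cm^4 = 34970000 mm^4
sigma = 30400000 * 53 / 34970000
sigma = 46.1 MPa

46.1


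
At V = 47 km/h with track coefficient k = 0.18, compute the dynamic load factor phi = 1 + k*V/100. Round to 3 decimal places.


phi = 1 + k * V / 100
phi = 1 + 0.18 * 47 / 100
phi = 1 + 0.0846
phi = 1.085

1.085


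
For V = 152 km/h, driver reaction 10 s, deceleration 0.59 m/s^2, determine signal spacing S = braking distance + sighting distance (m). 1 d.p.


V = 152 / 3.6 = 42.2222 m/s
Braking distance = 42.2222^2 / (2*0.59) = 1510.7763 m
Sighting distance = 42.2222 * 10 = 422.2222 m
S = 1510.7763 + 422.2222 = 1933.0 m

1933.0


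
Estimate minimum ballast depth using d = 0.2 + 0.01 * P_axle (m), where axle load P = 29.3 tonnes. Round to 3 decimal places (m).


d = 0.2 + 0.01 * 29.3
d = 0.2 + 0.293
d = 0.493 m

0.493


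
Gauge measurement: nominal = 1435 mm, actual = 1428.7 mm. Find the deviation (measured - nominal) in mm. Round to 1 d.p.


Deviation = measured - nominal
Deviation = 1428.7 - 1435
Deviation = -6.3 mm

-6.3


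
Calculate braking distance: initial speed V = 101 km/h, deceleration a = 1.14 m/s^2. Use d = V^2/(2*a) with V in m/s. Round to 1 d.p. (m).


Convert speed: V = 101 / 3.6 = 28.0556 m/s
V^2 = 787.1142
d = 787.1142 / (2 * 1.14)
d = 787.1142 / 2.28
d = 345.2 m

345.2


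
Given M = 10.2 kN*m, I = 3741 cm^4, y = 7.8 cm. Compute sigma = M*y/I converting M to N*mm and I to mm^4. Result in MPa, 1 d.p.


Convert units:
M = 10.2 kN*m = 10200000 N*mm
y = 7.8 cm = 78 mm
I = 3741 cm^4 = 37410000 mm^4
sigma = 10200000 * 78 / 37410000
sigma = 21.3 MPa

21.3


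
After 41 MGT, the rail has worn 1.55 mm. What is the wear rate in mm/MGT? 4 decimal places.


Wear rate = total wear / cumulative tonnage
Rate = 1.55 / 41
Rate = 0.0378 mm/MGT

0.0378


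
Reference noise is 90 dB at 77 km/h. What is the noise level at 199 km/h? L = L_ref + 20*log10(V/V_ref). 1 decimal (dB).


V/V_ref = 199 / 77 = 2.584416
log10(2.584416) = 0.412362
20 * 0.412362 = 8.2472
L = 90 + 8.2472 = 98.2 dB

98.2


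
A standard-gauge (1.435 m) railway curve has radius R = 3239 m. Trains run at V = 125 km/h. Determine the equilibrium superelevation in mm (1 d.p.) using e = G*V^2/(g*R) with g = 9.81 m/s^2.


Convert speed: V = 125 / 3.6 = 34.7222 m/s
Apply formula: e = 1.435 * 34.7222^2 / (9.81 * 3239)
e = 1.435 * 1205.6327 / 31774.59
e = 0.054449 m = 54.4 mm

54.4


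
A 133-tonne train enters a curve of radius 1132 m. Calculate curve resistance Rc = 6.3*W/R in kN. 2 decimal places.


Rc = 6.3 * W / R
Rc = 6.3 * 133 / 1132
Rc = 837.9 / 1132
Rc = 0.74 kN

0.74


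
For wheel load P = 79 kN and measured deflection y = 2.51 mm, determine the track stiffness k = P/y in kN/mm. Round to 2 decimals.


Track stiffness k = P / y
k = 79 / 2.51
k = 31.47 kN/mm

31.47


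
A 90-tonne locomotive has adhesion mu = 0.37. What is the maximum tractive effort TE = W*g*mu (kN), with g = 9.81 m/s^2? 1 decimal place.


TE_max = W * g * mu
TE_max = 90 * 9.81 * 0.37
TE_max = 882.9 * 0.37
TE_max = 326.7 kN

326.7


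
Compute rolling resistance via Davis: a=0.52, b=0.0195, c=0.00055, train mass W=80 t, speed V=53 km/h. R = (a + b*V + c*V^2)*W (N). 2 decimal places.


b*V = 0.0195 * 53 = 1.0335
c*V^2 = 0.00055 * 2809 = 1.54495
R_per_t = 0.52 + 1.0335 + 1.54495 = 3.09845 N/t
R_total = 3.09845 * 80 = 247.88 N

247.88


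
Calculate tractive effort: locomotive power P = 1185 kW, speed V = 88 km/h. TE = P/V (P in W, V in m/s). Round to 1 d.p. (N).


Convert: P = 1185 kW = 1185000 W
V = 88 / 3.6 = 24.4444 m/s
TE = 1185000 / 24.4444
TE = 48477.3 N

48477.3


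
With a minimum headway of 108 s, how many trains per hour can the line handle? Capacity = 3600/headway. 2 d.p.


Capacity = 3600 / headway
Capacity = 3600 / 108
Capacity = 33.33 trains/hour

33.33


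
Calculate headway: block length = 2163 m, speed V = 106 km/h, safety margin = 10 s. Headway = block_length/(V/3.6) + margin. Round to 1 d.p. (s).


V = 106 / 3.6 = 29.4444 m/s
Block traversal time = 2163 / 29.4444 = 73.4604 s
Headway = 73.4604 + 10
Headway = 83.5 s

83.5


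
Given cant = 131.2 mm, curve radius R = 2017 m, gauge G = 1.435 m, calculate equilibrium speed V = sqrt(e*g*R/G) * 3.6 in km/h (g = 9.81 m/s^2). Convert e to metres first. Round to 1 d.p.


Convert cant: e = 131.2 mm = 0.1312 m
V_ms = sqrt(0.1312 * 9.81 * 2017 / 1.435)
V_ms = sqrt(1809.076114) = 42.5332 m/s
V = 42.5332 * 3.6 = 153.1 km/h

153.1


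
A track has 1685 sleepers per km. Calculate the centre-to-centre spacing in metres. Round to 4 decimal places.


Spacing = 1000 m / number of sleepers
Spacing = 1000 / 1685
Spacing = 0.5935 m

0.5935


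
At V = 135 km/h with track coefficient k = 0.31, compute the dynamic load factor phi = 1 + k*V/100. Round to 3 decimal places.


phi = 1 + k * V / 100
phi = 1 + 0.31 * 135 / 100
phi = 1 + 0.4185
phi = 1.419

1.419


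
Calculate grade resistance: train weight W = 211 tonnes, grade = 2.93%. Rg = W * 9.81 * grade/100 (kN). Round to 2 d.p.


Rg = W * 9.81 * grade / 100
Rg = 211 * 9.81 * 2.93 / 100
Rg = 2069.91 * 0.0293
Rg = 60.65 kN

60.65


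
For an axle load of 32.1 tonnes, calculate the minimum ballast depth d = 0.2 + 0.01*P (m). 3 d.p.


d = 0.2 + 0.01 * 32.1
d = 0.2 + 0.321
d = 0.521 m

0.521


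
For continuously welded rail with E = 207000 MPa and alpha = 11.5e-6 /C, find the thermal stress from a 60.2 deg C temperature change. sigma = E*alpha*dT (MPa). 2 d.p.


sigma = E * alpha * dT
sigma = 207000 * 11.5e-6 * 60.2
sigma = 2.3805 * 60.2
sigma = 143.31 MPa

143.31


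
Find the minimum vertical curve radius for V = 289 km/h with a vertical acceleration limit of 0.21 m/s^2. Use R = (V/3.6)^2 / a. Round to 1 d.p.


Convert speed: V = 289 / 3.6 = 80.2778 m/s
V^2 = 6444.5216 m^2/s^2
R_v = 6444.5216 / 0.21
R_v = 30688.2 m

30688.2


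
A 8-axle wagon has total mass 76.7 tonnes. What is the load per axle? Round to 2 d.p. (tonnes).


Load per axle = total weight / number of axles
Load = 76.7 / 8
Load = 9.59 tonnes

9.59


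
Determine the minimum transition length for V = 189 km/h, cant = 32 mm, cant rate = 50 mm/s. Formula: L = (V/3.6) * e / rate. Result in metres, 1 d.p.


Convert speed: V = 189 / 3.6 = 52.5 m/s
L = 52.5 * 32 / 50
L = 1680.0 / 50
L = 33.6 m

33.6


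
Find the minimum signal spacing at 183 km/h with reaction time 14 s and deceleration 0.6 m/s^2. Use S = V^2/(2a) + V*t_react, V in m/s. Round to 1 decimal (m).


V = 183 / 3.6 = 50.8333 m/s
Braking distance = 50.8333^2 / (2*0.6) = 2153.3565 m
Sighting distance = 50.8333 * 14 = 711.6667 m
S = 2153.3565 + 711.6667 = 2865.0 m

2865.0


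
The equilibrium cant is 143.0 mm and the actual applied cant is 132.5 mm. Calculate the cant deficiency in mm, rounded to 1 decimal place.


Cant deficiency = equilibrium cant - actual cant
CD = 143.0 - 132.5
CD = 10.5 mm

10.5


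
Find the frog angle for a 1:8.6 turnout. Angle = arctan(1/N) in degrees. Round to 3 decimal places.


1/N = 1/8.6 = 0.116279
angle = arctan(0.116279) = 0.115759 rad
angle = 0.115759 * 180/pi = 6.633 degrees

6.633


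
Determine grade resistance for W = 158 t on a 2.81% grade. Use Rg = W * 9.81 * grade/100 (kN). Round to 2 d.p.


Rg = W * 9.81 * grade / 100
Rg = 158 * 9.81 * 2.81 / 100
Rg = 1549.98 * 0.0281
Rg = 43.55 kN

43.55


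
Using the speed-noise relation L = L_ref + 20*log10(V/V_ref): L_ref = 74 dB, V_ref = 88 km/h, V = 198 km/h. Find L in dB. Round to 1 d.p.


V/V_ref = 198 / 88 = 2.25
log10(2.25) = 0.352183
20 * 0.352183 = 7.0437
L = 74 + 7.0437 = 81.0 dB

81.0


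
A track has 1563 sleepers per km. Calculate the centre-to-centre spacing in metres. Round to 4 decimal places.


Spacing = 1000 m / number of sleepers
Spacing = 1000 / 1563
Spacing = 0.6398 m

0.6398


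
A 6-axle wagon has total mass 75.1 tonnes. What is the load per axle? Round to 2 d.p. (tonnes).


Load per axle = total weight / number of axles
Load = 75.1 / 6
Load = 12.52 tonnes

12.52


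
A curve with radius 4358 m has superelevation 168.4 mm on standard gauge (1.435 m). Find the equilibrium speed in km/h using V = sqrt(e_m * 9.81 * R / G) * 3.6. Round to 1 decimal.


Convert cant: e = 168.4 mm = 0.1684 m
V_ms = sqrt(0.1684 * 9.81 * 4358 / 1.435)
V_ms = sqrt(5017.026782) = 70.831 m/s
V = 70.831 * 3.6 = 255.0 km/h

255.0


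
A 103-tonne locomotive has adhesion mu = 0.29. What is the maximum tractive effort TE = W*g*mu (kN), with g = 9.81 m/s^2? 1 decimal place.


TE_max = W * g * mu
TE_max = 103 * 9.81 * 0.29
TE_max = 1010.43 * 0.29
TE_max = 293.0 kN

293.0


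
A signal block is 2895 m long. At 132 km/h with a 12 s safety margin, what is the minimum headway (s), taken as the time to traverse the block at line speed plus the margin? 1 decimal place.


V = 132 / 3.6 = 36.6667 m/s
Block traversal time = 2895 / 36.6667 = 78.9545 s
Headway = 78.9545 + 12
Headway = 91.0 s

91.0


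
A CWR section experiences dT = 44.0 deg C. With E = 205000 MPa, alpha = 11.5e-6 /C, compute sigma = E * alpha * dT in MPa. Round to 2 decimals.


sigma = E * alpha * dT
sigma = 205000 * 11.5e-6 * 44.0
sigma = 2.3575 * 44.0
sigma = 103.73 MPa

103.73


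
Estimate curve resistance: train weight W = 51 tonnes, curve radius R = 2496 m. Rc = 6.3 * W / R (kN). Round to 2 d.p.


Rc = 6.3 * W / R
Rc = 6.3 * 51 / 2496
Rc = 321.3 / 2496
Rc = 0.13 kN

0.13


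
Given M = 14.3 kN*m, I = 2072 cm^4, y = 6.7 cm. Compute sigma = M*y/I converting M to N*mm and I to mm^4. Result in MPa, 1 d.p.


Convert units:
M = 14.3 kN*m = 14300000 N*mm
y = 6.7 cm = 67 mm
I = 2072 cm^4 = 20720000 mm^4
sigma = 14300000 * 67 / 20720000
sigma = 46.2 MPa

46.2
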